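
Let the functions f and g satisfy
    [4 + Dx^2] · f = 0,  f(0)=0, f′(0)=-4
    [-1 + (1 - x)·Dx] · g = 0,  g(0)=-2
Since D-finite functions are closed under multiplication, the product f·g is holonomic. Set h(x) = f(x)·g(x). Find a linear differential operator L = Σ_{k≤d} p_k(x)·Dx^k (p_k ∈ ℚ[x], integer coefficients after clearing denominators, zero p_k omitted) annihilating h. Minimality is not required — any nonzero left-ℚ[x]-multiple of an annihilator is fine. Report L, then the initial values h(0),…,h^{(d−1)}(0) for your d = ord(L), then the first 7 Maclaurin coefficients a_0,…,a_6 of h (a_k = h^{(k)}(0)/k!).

L = (-4 + 4·x) + 2·Dx + (-1 + x)·Dx^2  (order 2).
h: a_k = 0, 8, 8, 8/3, 8/3, 56/15, 56/15, …
ICs: h(0) = 0, h′(0) = 8.

f: a_k = 0, -4, 0, 8/3, 0, -8/15, 0, …
g: a_k = -2, -2, -2, -2, -2, -2, -2, …
h₀=f·g: eliminate ⇒ L₀, order ≤ 2·1.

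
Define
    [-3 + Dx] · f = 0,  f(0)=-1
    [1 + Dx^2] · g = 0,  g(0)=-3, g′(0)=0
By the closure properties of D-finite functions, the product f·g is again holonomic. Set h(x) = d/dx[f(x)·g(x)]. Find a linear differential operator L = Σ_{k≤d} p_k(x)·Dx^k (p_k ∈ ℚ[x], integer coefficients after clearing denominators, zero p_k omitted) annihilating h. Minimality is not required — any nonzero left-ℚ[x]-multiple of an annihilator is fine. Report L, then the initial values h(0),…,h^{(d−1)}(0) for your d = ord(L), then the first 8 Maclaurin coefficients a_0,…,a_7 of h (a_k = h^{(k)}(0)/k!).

L = 10 - 6·Dx + Dx^2  (order 2).
h: a_k = 9, 24, 27, 14, -3/2, -44/5, -83/10, -527/105, …
ICs: h(0) = 9, h′(0) = 24.

f: a_k = -1, -3, -9/2, -9/2, -27/8, -81/40, -81/80, -243/560, …
g: a_k = -3, 0, 3/2, 0, -1/8, 0, 1/240, 0, …
f·g: L₀ = L_f ⊗_s L_g, ord ≤ 1·2.
Differentiate: ansatz ord ≤ ord L₀ ⇒ L.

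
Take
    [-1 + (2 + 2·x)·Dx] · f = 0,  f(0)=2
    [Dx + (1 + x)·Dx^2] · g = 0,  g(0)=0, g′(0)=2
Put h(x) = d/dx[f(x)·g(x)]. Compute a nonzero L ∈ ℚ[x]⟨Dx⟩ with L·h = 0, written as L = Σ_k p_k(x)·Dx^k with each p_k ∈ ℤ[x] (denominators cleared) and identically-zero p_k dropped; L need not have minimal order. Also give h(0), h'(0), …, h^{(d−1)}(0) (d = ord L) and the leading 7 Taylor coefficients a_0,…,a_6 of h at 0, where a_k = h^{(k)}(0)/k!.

L = 1 + (8 + 8·x)·Dx + (4 + 8·x + 4·x^2)·Dx^2  (order 2).
h: a_k = 4, 0, -1/2, 2/3, -71/96, 31/40, -3043/3840, …
ICs: h(0) = 4, h′(0) = 0.

f: a_k = 2, 1, -1/4, 1/8, -5/64, 7/128, -21/512, …
g: a_k = 0, 2, -1, 2/3, -1/2, 2/5, -1/3, …
L₀ := L_f ⊗_s L_g (sym. prod.), ord ≤ 2.
Derive L from L₀ (diff closure).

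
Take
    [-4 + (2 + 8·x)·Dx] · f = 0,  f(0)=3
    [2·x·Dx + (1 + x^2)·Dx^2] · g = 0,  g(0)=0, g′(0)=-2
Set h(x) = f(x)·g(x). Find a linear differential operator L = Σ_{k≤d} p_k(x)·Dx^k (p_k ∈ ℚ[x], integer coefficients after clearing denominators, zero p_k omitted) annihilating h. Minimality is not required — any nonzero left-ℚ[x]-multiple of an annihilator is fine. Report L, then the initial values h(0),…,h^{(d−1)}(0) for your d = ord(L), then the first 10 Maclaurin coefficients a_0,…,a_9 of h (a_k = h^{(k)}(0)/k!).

L = (12 - 4·x - 4·x^2) + (-4 - 14·x + 12·x^2 + 16·x^3)·Dx + (1 + 8·x + 17·x^2 + 8·x^3 + 16·x^4)·Dx^2  (order 2).
h: a_k = 0, -6, -12, 14, -20, 274/5, -812/5, 17054/35, -53588/35, 104782/21, …
ICs: h(0) = 0, h′(0) = -6.

f: a_k = 3, 6, -6, 12, -30, 84, -252, 792, -2574, 8580, …
g: a_k = 0, -2, 0, 2/3, 0, -2/5, 0, 2/7, 0, -2/9, …
L₀ := L_f ⊗_s L_g (sym. prod.), ord ≤ 2.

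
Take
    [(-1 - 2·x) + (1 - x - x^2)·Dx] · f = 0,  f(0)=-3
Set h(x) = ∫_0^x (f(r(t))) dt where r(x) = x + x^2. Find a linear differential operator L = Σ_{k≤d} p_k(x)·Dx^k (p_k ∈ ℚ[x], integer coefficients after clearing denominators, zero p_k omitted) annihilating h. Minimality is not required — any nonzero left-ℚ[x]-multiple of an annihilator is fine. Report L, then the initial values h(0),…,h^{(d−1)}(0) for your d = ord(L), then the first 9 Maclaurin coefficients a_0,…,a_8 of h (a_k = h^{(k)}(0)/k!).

f: a_k = -3, -3, -6, -9, -15, -24, -39, -63, -102, …
L₀ from L_f via x↦r, Dx↦r'^{-1}Dx.
h=∫h₀ ⇒ L = L₀·Dx.
L = (1 + 4·x + 6·x^2 + 4·x^3)·Dx + (-1 + x + 2·x^2 + 2·x^3 + x^4)·Dx^2  (order 2).
h: a_k = 0, -3, -3/2, -3, -21/4, -48/5, -37/2, -258/7, -597/8, …
ICs: h(0) = 0, h′(0) = -3.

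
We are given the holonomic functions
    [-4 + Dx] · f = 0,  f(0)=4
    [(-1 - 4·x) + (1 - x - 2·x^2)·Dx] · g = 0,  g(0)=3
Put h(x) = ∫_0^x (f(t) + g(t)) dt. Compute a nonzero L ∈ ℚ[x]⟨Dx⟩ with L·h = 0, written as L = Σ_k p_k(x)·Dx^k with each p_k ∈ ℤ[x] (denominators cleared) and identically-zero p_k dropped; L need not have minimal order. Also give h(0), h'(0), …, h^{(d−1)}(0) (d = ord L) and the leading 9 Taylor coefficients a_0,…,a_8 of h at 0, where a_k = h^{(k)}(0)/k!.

f: a_k = 4, 16, 32, 128/3, 128/3, 512/15, 1024/45, 4096/315, 2048/315, …
g: a_k = 3, 3, 9, 15, 33, 63, 129, 255, 513, …
L₀ := lclm(L_f,L_g); ord L₀ ≤ 1+1.
h=∫₀ˣh₀: take L = L₀·Dx.
L = (8 + 192·x^2 + 128·x^3)·Dx + (10 - 44·x - 72·x^2 + 64·x^3 + 64·x^4)·Dx^2 + (-3 + 11·x + 6·x^2 - 24·x^3 - 16·x^4)·Dx^3  (order 3).
h: a_k = 0, 7, 19/2, 41/3, 173/12, 227/15, 1457/90, 6829/315, 84421/2520, …
ICs: h(0) = 0, h′(0) = 7, h′′(0) = 19.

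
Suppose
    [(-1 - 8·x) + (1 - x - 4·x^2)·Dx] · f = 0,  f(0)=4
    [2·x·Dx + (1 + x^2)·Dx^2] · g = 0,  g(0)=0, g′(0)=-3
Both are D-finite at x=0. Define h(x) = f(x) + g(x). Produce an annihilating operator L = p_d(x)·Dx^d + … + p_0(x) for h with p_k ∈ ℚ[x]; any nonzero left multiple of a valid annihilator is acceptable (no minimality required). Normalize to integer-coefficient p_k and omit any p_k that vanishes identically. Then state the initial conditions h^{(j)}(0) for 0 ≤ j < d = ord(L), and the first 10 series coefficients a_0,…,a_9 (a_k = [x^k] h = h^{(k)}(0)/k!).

f: a_k = 4, 4, 20, 36, 116, 260, 724, 1764, 4660, 11716, …
g: a_k = 0, -3, 0, 1, 0, -3/5, 0, 3/7, 0, -1/3, …
Sum ⇒ L₀ = lclm(L_f,L_g) in ℚ(x)⟨Dx⟩.
L = (-10 + 40·x + 478·x^2 + 864·x^3 + 2496·x^4 + 384·x^6)·Dx + (28 + 246·x + 316·x^2 + 1182·x^3 + 752·x^4 + 2048·x^5 + 48·x^6 + 384·x^7)·Dx^2 + (-5 - 8·x - 32·x^2 + 104·x^3 + 197·x^4 + 128·x^5 + 288·x^6 + 16·x^7 + 64·x^8)·Dx^3  (order 3).
h: a_k = 4, 1, 20, 37, 116, 1297/5, 724, 12351/7, 4660, 35147/3, …
ICs: h(0) = 4, h′(0) = 1, h′′(0) = 40.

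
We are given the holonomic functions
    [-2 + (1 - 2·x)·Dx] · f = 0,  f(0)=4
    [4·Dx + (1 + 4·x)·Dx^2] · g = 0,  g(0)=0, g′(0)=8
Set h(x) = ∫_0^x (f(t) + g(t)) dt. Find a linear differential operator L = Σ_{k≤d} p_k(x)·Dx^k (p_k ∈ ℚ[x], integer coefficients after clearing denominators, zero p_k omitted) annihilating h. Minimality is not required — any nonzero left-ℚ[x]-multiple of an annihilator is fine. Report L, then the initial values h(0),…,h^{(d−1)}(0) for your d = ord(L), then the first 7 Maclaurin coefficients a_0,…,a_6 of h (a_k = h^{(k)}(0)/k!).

L = (28 + 16·x)·Dx^2 + (-1 + 40·x + 32·x^2)·Dx^3 + (-1 - 3·x + 6·x^2 + 8·x^3)·Dx^4  (order 4).
h: a_k = 0, 4, 8, 0, 56/3, -64/5, 448/5, …
ICs: h(0) = 0, h′(0) = 4, h′′(0) = 16, h′′′(0) = 0.

f: a_k = 4, 8, 16, 32, 64, 128, 256, …
g: a_k = 0, 8, -16, 128/3, -128, 2048/5, -4096/3, …
f+g: L₀ = lclm(L_f,L_g), ord ≤ 1+2.
h=∫h₀ ⇒ L = L₀·Dx.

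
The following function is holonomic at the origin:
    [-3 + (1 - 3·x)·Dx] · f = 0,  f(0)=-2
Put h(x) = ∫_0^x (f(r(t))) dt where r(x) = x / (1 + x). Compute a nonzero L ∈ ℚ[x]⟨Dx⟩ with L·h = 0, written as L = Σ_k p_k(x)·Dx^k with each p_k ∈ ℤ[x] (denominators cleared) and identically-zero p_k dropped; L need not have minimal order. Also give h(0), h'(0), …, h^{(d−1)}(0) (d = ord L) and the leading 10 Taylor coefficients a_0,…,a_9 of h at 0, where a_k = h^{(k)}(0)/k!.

L = 3·Dx + (-1 + x + 2·x^2)·Dx^2  (order 2).
h: a_k = 0, -2, -3, -4, -6, -48/5, -16, -192/7, -48, -256/3, …
ICs: h(0) = 0, h′(0) = -2.

f: a_k = -2, -6, -18, -54, -162, -486, -1458, -4374, -13122, -39366, …
Change of var in L_f (x↦r) gives L₀.
h=∫h₀ ⇒ L = L₀·Dx.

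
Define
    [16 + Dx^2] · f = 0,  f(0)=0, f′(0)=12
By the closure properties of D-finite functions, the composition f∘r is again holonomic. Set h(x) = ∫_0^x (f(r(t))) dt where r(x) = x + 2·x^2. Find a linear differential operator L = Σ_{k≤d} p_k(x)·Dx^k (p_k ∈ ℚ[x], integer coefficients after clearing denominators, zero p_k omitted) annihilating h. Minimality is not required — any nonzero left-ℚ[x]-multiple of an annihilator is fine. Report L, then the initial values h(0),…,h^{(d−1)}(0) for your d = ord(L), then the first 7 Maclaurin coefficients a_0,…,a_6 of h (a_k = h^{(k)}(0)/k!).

f: a_k = 0, 12, 0, -32, 0, 128/5, 0, …
Substitute x→r, Dx→(1/r')Dx; clear ⇒ L₀.
∫: right-multiply L₀ by Dx.
L = (16 + 192·x + 768·x^2 + 1024·x^3)·Dx - 4·Dx^2 + (1 + 4·x)·Dx^3  (order 3).
h: a_k = 0, 0, 6, 8, -8, -192/5, -896/15, …
ICs: h(0) = 0, h′(0) = 0, h′′(0) = 12.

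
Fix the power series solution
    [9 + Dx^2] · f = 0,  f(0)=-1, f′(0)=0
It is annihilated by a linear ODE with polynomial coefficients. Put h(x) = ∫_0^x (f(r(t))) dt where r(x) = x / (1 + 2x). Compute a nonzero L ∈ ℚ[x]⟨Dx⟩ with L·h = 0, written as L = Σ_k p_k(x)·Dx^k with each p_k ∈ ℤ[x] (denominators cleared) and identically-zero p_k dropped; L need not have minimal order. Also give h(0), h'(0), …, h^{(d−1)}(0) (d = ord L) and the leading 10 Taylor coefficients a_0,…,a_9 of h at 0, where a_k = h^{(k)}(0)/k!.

L = 9·Dx + (4 + 24·x + 48·x^2 + 32·x^3)·Dx^2 + (1 + 8·x + 24·x^2 + 32·x^3 + 16·x^4)·Dx^3  (order 3).
h: a_k = 0, -1, 0, 3/2, -9/2, 81/8, -39/2, 2583/80, -6723/160, 20995/896, …
ICs: h(0) = 0, h′(0) = -1, h′′(0) = 0.

f: a_k = -1, 0, 9/2, 0, -27/8, 0, 81/80, 0, -729/4480, 0, …
Substitute x→r, Dx→(1/r')Dx; clear ⇒ L₀.
h=∫₀ˣh₀: take L = L₀·Dx.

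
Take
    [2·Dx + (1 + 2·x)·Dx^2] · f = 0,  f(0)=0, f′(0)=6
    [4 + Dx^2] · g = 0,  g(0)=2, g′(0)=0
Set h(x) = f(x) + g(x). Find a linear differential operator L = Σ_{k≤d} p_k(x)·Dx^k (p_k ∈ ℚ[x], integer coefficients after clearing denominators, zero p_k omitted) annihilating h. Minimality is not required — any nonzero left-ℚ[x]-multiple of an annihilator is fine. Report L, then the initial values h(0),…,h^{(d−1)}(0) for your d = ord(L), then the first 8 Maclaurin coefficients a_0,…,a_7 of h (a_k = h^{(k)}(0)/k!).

L = (56 + 32·x + 32·x^2)·Dx + (12 + 40·x + 48·x^2 + 32·x^3)·Dx^2 + (14 + 8·x + 8·x^2)·Dx^3 + (3 + 10·x + 12·x^2 + 8·x^3)·Dx^4  (order 4).
h: a_k = 2, 6, -10, 8, -32/3, 96/5, -1448/45, 384/7, …
ICs: h(0) = 2, h′(0) = 6, h′′(0) = -20, h′′′(0) = 48.

f: a_k = 0, 6, -6, 8, -12, 96/5, -32, 384/7, …
g: a_k = 2, 0, -4, 0, 4/3, 0, -8/45, 0, …
Sum ⇒ L₀ = lclm(L_f,L_g) in ℚ(x)⟨Dx⟩.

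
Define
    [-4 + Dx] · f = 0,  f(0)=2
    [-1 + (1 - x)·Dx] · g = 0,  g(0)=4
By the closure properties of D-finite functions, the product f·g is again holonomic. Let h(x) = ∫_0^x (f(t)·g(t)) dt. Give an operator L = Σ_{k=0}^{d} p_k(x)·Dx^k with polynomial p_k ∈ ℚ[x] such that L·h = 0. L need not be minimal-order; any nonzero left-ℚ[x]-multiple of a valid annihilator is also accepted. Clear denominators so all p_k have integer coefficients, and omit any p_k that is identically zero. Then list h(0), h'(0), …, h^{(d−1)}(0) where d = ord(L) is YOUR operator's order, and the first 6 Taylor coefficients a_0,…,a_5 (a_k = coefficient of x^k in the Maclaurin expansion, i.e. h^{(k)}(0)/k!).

f: a_k = 2, 8, 16, 64/3, 64/3, 256/15, …
g: a_k = 4, 4, 4, 4, 4, 4, …
Sym-product of L_f,L_g gives L₀ (≤ ord 1).
Integrate: L := L₀·Dx.
L = (5 - 4·x)·Dx + (-1 + x)·Dx^2  (order 2).
h: a_k = 0, 8, 20, 104/3, 142/3, 824/15, …
ICs: h(0) = 0, h′(0) = 8.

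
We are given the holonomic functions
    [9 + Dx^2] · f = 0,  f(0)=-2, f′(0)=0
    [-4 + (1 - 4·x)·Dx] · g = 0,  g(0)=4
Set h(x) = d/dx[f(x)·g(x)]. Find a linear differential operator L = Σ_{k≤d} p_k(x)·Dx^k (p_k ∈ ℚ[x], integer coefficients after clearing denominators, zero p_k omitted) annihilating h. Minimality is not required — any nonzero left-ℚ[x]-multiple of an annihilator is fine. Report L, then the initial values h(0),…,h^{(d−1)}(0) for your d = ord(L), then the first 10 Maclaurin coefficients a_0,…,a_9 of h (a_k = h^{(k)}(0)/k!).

L = (-23 - 72·x + 144·x^2) + (-8 + 32·x)·Dx + (1 - 8·x + 16·x^2)·Dx^2  (order 2).
h: a_k = -32, -184, -1104, -5996, -29980, -719277/5, -3356626/5, -214824793/70, -1933423137/140, -34371966151/560, …
ICs: h(0) = -32, h′(0) = -184.

f: a_k = -2, 0, 9, 0, -27/4, 0, 81/40, 0, -729/2240, 0, …
g: a_k = 4, 16, 64, 256, 1024, 4096, 16384, 65536, 262144, 1048576, …
f·g: L₀ = L_f ⊗_s L_g, ord ≤ 2·1.
Differentiate: ansatz ord ≤ ord L₀ ⇒ L.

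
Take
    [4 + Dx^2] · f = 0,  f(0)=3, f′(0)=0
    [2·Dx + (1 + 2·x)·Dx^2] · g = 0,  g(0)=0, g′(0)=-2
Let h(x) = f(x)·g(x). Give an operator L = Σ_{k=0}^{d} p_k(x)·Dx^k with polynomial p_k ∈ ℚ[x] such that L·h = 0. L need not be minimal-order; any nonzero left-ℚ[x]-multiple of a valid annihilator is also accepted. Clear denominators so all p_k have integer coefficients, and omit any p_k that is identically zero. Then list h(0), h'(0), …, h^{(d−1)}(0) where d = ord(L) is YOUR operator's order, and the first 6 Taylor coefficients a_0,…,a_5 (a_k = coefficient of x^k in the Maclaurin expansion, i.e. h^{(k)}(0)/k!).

f: a_k = 3, 0, -6, 0, 2, 0, …
g: a_k = 0, -2, 2, -8/3, 4, -32/5, …
f·g: L₀ = L_f ⊗_s L_g, ord ≤ 2·2.
L = (-48 + 192·x + 1216·x^2 + 2048·x^3 + 1024·x^4) + (32 + 320·x + 768·x^2 + 512·x^3)·Dx + (160·x + 672·x^2 + 1024·x^3 + 512·x^4)·Dx^2 + (8 + 80·x + 192·x^2 + 128·x^3)·Dx^3 + (3 + 28·x + 92·x^2 + 128·x^3 + 64·x^4)·Dx^4  (order 4).
h: a_k = 0, -6, 6, 4, 0, -36/5, …
ICs: h(0) = 0, h′(0) = -6, h′′(0) = 12, h′′′(0) = 24.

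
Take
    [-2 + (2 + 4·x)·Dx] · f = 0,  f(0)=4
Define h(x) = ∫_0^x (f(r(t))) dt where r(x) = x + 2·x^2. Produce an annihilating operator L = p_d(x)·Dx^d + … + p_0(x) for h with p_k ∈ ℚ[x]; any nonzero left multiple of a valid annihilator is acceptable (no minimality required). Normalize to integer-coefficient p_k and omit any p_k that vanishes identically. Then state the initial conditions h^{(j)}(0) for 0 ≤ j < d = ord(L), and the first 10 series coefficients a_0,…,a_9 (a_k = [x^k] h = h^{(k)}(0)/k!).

f: a_k = 4, 4, -2, 2, -5/2, 7/2, -21/4, 33/4, -429/32, 715/32, …
L₀ from L_f via x↦r, Dx↦r'^{-1}Dx.
h=∫h₀ ⇒ L = L₀·Dx.
L = (-1 - 4·x)·Dx + (1 + 2·x + 4·x^2)·Dx^2  (order 2).
h: a_k = 0, 4, 2, 2, -3/2, 3/10, 5/4, -57/28, 21/32, 289/96, …
ICs: h(0) = 0, h′(0) = 4.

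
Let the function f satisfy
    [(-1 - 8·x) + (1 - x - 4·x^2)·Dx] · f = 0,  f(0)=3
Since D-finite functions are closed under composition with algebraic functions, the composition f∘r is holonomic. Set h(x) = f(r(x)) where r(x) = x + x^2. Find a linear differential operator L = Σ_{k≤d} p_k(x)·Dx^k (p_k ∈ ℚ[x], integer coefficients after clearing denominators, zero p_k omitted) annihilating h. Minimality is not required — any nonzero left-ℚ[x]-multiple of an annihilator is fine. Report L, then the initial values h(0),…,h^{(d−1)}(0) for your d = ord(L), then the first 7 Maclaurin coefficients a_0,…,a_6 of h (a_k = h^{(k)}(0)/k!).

f: a_k = 3, 3, 15, 27, 87, 195, 543, …
h₀=f(r): pull back L_f along r ⇒ L₀.
L = (1 + 10·x + 24·x^2 + 16·x^3) + (-1 + x + 5·x^2 + 8·x^3 + 4·x^4)·Dx  (order 1).
h: a_k = 3, 3, 18, 57, 183, 624, 2067, …
ICs: h(0) = 3.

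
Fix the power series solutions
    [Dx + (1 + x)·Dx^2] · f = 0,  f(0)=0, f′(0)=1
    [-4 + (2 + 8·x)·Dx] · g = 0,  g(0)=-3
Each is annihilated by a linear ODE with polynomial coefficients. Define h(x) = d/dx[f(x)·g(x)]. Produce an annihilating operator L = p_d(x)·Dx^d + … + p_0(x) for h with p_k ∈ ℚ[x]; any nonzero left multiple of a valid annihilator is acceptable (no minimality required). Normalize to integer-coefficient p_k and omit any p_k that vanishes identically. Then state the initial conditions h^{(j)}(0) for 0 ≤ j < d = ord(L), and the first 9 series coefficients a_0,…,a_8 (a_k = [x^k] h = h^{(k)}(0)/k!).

f: a_k = 0, 1, -1/2, 1/3, -1/4, 1/5, -1/6, 1/7, -1/8, …
g: a_k = -3, -6, 6, -12, 30, -84, 252, -792, 2574, …
Sym-product of L_f,L_g gives L₀ (≤ ord 2).
h₀' ⇒ L via d/dx closure of L₀.
L = (-4 + 40·x + 8·x^2) + (28 + 174·x + 264·x^2 + 64·x^3)·Dx + (5 + 47·x + 138·x^2 + 128·x^3 + 32·x^4)·Dx^2  (order 2).
h: a_k = -3, -9, 24, -65, 389/2, -3156/5, 10807/5, -268067/35, 777237/28, …
ICs: h(0) = -3, h′(0) = -9.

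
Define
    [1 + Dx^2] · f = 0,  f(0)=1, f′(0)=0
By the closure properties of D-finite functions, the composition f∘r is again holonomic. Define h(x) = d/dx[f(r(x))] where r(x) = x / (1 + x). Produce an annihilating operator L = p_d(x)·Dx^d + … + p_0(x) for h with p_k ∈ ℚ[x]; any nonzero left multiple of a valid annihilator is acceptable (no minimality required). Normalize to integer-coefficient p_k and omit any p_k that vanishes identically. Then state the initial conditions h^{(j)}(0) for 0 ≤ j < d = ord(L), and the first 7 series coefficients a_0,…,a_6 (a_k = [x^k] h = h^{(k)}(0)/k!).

f: a_k = 1, 0, -1/2, 0, 1/24, 0, -1/720, …
Change of var in L_f (x↦r) gives L₀.
Differentiate: ansatz ord ≤ ord L₀ ⇒ L.
L = (7 + 12·x + 6·x^2) + (6 + 18·x + 18·x^2 + 6·x^3)·Dx + (1 + 4·x + 6·x^2 + 4·x^3 + x^4)·Dx^2  (order 2).
h: a_k = 0, -1, 3, -35/6, 55/6, -1501/120, 609/40, …
ICs: h(0) = 0, h′(0) = -1.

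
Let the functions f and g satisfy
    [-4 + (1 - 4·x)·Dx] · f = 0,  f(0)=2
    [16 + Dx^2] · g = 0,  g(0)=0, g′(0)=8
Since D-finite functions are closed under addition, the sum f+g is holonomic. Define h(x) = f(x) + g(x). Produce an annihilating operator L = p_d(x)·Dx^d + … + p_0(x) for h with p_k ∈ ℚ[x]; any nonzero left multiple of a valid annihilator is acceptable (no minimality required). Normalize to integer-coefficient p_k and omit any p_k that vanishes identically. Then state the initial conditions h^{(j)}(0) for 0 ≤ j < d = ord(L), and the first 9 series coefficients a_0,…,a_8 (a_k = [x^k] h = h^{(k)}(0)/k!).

L = (448 - 512·x + 1024·x^2) + (-48 + 320·x - 768·x^2 + 1024·x^3)·Dx + (28 - 32·x + 64·x^2)·Dx^2 + (-3 + 20·x - 48·x^2 + 64·x^3)·Dx^3  (order 3).
h: a_k = 2, 16, 32, 320/3, 512, 30976/15, 8192, 10319872/315, 131072, …
ICs: h(0) = 2, h′(0) = 16, h′′(0) = 64.

f: a_k = 2, 8, 32, 128, 512, 2048, 8192, 32768, 131072, …
g: a_k = 0, 8, 0, -64/3, 0, 256/15, 0, -2048/315, 0, …
L₀ := lclm(L_f,L_g); ord L₀ ≤ 1+2.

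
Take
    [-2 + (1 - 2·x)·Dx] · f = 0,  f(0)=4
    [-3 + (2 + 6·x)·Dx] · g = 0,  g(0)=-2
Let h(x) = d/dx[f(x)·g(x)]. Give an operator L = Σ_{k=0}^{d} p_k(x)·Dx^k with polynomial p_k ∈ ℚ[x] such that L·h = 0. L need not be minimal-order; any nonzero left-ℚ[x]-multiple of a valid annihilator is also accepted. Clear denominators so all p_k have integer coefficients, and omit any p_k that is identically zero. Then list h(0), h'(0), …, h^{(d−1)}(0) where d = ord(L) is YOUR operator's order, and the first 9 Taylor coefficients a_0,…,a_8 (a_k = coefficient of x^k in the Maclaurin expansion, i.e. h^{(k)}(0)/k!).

f: a_k = 4, 8, 16, 32, 64, 128, 256, 512, 1024, …
g: a_k = -2, -3, 9/4, -27/8, 405/64, -1701/128, 15309/512, -72171/1024, 2814669/16384, …
L₀ := L_f ⊗_s L_g (sym. prod.), ord ≤ 1.
Derive L from L₀ (diff closure).
L = (47 + 252·x + 108·x^2) + (-14 - 26·x + 72·x^2 + 72·x^3)·Dx  (order 1).
h: a_k = -28, -94, -645/2, -3035/4, -69205/32, -286257/64, -3176929/256, -11708435/512, -548163765/8192, …
ICs: h(0) = -28.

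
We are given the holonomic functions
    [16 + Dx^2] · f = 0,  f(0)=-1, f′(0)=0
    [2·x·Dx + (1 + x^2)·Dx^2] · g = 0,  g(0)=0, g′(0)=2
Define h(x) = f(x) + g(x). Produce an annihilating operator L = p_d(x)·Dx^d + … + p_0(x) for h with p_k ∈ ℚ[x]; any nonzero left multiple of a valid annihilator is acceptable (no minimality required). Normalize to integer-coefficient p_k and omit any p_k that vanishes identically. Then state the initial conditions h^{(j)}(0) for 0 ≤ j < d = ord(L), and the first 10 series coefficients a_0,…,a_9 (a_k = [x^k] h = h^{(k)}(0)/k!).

L = (64·x + 704·x^3 + 256·x^5)·Dx + (112 + 416·x^2 + 432·x^4 + 128·x^6)·Dx^2 + (4·x + 44·x^3 + 16·x^5)·Dx^3 + (7 + 26·x^2 + 27·x^4 + 8·x^6)·Dx^4  (order 4).
h: a_k = -1, 2, 8, -2/3, -32/3, 2/5, 256/45, -2/7, -512/315, 2/9, …
ICs: h(0) = -1, h′(0) = 2, h′′(0) = 16, h′′′(0) = -4.

f: a_k = -1, 0, 8, 0, -32/3, 0, 256/45, 0, -512/315, 0, …
g: a_k = 0, 2, 0, -2/3, 0, 2/5, 0, -2/7, 0, 2/9, …
Sum ⇒ L₀ = lclm(L_f,L_g) in ℚ(x)⟨Dx⟩.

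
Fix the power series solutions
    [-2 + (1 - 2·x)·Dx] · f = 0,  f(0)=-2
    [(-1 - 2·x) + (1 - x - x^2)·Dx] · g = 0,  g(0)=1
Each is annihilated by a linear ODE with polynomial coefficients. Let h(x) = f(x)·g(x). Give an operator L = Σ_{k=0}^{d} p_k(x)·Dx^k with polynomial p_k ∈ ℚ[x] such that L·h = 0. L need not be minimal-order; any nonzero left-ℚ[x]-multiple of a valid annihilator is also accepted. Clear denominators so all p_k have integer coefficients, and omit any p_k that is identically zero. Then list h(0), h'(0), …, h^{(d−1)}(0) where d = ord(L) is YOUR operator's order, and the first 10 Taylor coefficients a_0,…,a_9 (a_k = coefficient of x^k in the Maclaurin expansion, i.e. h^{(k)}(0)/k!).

f: a_k = -2, -4, -8, -16, -32, -64, -128, -256, -512, -1024, …
g: a_k = 1, 1, 2, 3, 5, 8, 13, 21, 34, 55, …
f·g: L₀ = L_f ⊗_s L_g, ord ≤ 1·1.
L = (-3 + 2·x + 6·x^2) + (1 - 3·x + x^2 + 2·x^3)·Dx  (order 1).
h: a_k = -2, -6, -16, -38, -86, -188, -402, -846, -1760, -3630, …
ICs: h(0) = -2.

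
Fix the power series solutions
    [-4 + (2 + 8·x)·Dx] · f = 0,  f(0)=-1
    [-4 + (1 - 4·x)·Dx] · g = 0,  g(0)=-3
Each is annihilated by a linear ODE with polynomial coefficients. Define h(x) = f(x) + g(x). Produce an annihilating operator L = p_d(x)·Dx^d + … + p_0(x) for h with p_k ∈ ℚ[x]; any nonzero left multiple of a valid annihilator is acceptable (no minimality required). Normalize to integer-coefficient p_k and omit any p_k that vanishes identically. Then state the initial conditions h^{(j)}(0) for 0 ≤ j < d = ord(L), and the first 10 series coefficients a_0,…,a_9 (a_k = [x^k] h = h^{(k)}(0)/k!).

f: a_k = -1, -2, 2, -4, 10, -28, 84, -264, 858, -2860, …
g: a_k = -3, -12, -48, -192, -768, -3072, -12288, -49152, -196608, -786432, …
f+g: L₀ = lclm(L_f,L_g), ord ≤ 1+1.
L = (40 + 96·x) + (-18 - 112·x - 288·x^2)·Dx + (1 + 12·x - 16·x^2 - 192·x^3)·Dx^2  (order 2).
h: a_k = -4, -14, -46, -196, -758, -3100, -12204, -49416, -195750, -789292, …
ICs: h(0) = -4, h′(0) = -14.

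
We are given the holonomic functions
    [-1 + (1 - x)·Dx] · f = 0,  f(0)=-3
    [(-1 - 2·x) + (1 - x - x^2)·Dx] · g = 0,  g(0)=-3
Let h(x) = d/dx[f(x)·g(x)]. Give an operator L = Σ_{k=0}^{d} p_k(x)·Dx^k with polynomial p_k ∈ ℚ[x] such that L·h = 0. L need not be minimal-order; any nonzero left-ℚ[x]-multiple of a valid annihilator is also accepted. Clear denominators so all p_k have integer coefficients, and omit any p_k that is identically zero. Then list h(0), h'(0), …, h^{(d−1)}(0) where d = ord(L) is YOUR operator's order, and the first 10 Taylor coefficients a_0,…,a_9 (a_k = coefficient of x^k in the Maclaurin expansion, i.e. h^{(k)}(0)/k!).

L = (8 - 6·x - 12·x^2 + 12·x^4) + (-2 + 4·x + 3·x^2 - 8·x^3 + 3·x^5)·Dx  (order 1).
h: a_k = 18, 72, 189, 432, 900, 1782, 3402, 6336, 11583, 20880, …
ICs: h(0) = 18.

f: a_k = -3, -3, -3, -3, -3, -3, -3, -3, -3, -3, …
g: a_k = -3, -3, -6, -9, -15, -24, -39, -63, -102, -165, …
L₀ := L_f ⊗_s L_g (sym. prod.), ord ≤ 1.
h=h₀': d/dx-closure on L₀ ⇒ L.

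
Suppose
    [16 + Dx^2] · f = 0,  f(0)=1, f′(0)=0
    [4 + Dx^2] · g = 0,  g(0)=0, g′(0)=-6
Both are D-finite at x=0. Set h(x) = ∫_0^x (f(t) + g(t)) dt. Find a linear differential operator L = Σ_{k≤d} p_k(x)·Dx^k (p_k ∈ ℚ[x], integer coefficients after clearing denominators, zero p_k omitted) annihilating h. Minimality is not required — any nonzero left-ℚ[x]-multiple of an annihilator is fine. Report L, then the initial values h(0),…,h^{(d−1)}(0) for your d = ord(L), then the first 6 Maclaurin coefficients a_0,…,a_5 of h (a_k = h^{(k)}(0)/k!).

f: a_k = 1, 0, -8, 0, 32/3, 0, …
g: a_k = 0, -6, 0, 4, 0, -4/5, …
f+g: L₀ = lclm(L_f,L_g), ord ≤ 2+2.
h=∫₀ˣh₀: take L = L₀·Dx.
L = 64·Dx + 20·Dx^3 + Dx^5  (order 5).
h: a_k = 0, 1, -3, -8/3, 1, 32/15, …
ICs: h(0) = 0, h′(0) = 1, h′′(0) = -6, h′′′(0) = -16, h′′′′(0) = 24.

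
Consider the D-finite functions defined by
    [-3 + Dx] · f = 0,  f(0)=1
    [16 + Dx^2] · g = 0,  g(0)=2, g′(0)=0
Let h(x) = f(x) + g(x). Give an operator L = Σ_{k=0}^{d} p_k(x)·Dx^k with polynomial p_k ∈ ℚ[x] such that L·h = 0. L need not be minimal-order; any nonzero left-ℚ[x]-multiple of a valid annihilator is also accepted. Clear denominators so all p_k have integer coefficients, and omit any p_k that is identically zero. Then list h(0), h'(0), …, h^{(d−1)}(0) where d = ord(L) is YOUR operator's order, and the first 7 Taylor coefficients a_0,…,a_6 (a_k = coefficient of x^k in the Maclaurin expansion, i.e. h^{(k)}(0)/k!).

L = -48 + 16·Dx - 3·Dx^2 + Dx^3  (order 3).
h: a_k = 3, 3, -23/2, 9/2, 593/24, 81/40, -7463/720, …
ICs: h(0) = 3, h′(0) = 3, h′′(0) = -23.

f: a_k = 1, 3, 9/2, 9/2, 27/8, 81/40, 81/80, …
g: a_k = 2, 0, -16, 0, 64/3, 0, -512/45, …
Weyl lclm of L_f,L_g ⇒ L₀ (ord ≤ 3).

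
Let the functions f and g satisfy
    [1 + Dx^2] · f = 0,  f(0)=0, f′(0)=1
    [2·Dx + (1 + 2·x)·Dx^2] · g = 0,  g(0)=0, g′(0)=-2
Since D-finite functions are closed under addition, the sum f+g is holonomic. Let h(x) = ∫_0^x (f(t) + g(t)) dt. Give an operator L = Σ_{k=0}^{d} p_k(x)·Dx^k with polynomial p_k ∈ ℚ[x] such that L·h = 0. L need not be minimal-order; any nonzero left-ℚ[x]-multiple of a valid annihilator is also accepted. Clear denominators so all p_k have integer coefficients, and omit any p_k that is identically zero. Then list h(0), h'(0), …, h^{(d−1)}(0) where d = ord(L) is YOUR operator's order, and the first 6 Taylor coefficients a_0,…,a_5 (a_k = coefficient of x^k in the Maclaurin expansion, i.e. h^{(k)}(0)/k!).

L = (50 + 8·x + 8·x^2)·Dx^2 + (9 + 22·x + 12·x^2 + 8·x^3)·Dx^3 + (50 + 8·x + 8·x^2)·Dx^4 + (9 + 22·x + 12·x^2 + 8·x^3)·Dx^5  (order 5).
h: a_k = 0, 0, -1/2, 2/3, -17/24, 4/5, …
ICs: h(0) = 0, h′(0) = 0, h′′(0) = -1, h′′′(0) = 4, h′′′′(0) = -17.

f: a_k = 0, 1, 0, -1/6, 0, 1/120, …
g: a_k = 0, -2, 2, -8/3, 4, -32/5, …
L₀ := lclm(L_f,L_g); ord L₀ ≤ 2+2.
h=∫h₀ ⇒ L = L₀·Dx.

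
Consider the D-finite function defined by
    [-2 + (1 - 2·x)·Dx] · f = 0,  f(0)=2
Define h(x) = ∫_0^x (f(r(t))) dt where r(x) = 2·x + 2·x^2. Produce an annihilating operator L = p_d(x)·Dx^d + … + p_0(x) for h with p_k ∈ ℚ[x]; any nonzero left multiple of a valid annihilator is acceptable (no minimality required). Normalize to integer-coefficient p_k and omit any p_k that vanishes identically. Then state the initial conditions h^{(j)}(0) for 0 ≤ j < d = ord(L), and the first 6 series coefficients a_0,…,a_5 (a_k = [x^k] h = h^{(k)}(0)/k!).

L = (4 + 8·x)·Dx + (-1 + 4·x + 4·x^2)·Dx^2  (order 2).
h: a_k = 0, 2, 4, 40/3, 48, 928/5, …
ICs: h(0) = 0, h′(0) = 2.

f: a_k = 2, 4, 8, 16, 32, 64, …
Change of var in L_f (x↦r) gives L₀.
∫: right-multiply L₀ by Dx.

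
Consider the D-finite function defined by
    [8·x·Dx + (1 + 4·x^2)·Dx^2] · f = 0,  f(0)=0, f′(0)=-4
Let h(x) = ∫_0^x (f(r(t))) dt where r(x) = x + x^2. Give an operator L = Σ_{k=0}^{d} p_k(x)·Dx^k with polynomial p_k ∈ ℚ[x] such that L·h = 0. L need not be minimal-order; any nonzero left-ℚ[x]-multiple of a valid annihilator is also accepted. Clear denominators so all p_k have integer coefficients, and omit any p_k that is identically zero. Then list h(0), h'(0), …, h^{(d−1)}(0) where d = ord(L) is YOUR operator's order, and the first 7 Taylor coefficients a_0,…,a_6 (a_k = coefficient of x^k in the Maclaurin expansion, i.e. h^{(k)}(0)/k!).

f: a_k = 0, -4, 0, 16/3, 0, -64/5, 0, …
f∘r: x↦r, Dx↦Dx/r' in L_f ⇒ L₀.
∫: right-multiply L₀ by Dx.
L = (-2 + 8·x + 32·x^2 + 48·x^3 + 24·x^4)·Dx^2 + (1 + 2·x + 4·x^2 + 16·x^3 + 20·x^4 + 8·x^5)·Dx^3  (order 3).
h: a_k = 0, 0, -2, -4/3, 4/3, 16/5, 8/15, …
ICs: h(0) = 0, h′(0) = 0, h′′(0) = -4.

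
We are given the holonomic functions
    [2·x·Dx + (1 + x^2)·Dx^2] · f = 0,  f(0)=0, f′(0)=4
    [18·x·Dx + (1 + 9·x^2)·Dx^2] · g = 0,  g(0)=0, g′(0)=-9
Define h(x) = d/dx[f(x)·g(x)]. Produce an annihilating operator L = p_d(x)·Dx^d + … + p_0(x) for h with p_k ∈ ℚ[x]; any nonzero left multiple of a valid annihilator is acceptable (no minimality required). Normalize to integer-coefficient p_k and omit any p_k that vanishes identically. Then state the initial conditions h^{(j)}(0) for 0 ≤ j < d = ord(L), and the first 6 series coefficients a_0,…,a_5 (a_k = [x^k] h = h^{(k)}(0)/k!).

f: a_k = 0, 4, 0, -4/3, 0, 4/5, …
g: a_k = 0, -9, 0, 27, 0, -729/5, …
Product ⇒ symmetric product L₀, ord ≤ 4.
Derive L from L₀ (diff closure).
L = (-216·x - 3600·x^3 - 5184·x^5 + 6480·x^7 + 17496·x^9) + (-40 - 1452·x^2 - 6480·x^4 - 4536·x^6 + 22680·x^8 + 26244·x^10)·Dx + (-80·x - 980·x^3 - 2160·x^5 + 2952·x^7 + 12960·x^9 + 8748·x^11)·Dx^2 + (-1 - 20·x^2 - 109·x^4 + 981·x^8 + 1620·x^10 + 729·x^12)·Dx^3  (order 3).
h: a_k = 0, -72, 0, 480, 0, -18792/5, …
ICs: h(0) = 0, h′(0) = -72, h′′(0) = 0.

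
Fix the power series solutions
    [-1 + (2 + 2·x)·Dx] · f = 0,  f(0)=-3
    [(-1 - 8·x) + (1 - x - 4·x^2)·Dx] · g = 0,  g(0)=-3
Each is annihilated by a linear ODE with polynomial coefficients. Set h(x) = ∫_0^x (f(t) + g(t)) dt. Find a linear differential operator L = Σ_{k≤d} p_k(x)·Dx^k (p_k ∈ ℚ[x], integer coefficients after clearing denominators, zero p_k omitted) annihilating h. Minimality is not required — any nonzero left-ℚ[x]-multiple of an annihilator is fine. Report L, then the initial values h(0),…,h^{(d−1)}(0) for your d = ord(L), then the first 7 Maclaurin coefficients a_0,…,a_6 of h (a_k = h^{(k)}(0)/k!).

L = (21 + 75·x + 228·x^2 + 160·x^3)·Dx + (-41 - 174·x - 609·x^2 - 872·x^3 - 400·x^4)·Dx^2 + (2 + 38·x + 30·x^2 - 198·x^3 - 352·x^4 - 160·x^5)·Dx^3  (order 3).
h: a_k = 0, -6, -9/4, -39/8, -435/64, -11121/640, -16647/512, …
ICs: h(0) = 0, h′(0) = -6, h′′(0) = -9/2.

f: a_k = -3, -3/2, 3/8, -3/16, 15/128, -21/256, 63/1024, …
g: a_k = -3, -3, -15, -27, -87, -195, -543, …
h₀=f+g: left-lcm gives L₀, ord ≤ 2.
Integrate: L := L₀·Dx.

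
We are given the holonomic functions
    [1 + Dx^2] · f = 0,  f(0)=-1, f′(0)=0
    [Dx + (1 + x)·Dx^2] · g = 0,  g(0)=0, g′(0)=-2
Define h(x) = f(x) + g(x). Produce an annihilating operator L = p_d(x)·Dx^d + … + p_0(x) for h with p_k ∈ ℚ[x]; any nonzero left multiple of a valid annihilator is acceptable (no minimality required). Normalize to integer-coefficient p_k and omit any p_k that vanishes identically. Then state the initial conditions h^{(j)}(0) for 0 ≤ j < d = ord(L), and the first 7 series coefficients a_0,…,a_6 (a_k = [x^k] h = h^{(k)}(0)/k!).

L = (7 + 2·x + x^2)·Dx + (3 + 5·x + 3·x^2 + x^3)·Dx^2 + (7 + 2·x + x^2)·Dx^3 + (3 + 5·x + 3·x^2 + x^3)·Dx^4  (order 4).
h: a_k = -1, -2, 3/2, -2/3, 11/24, -2/5, 241/720, …
ICs: h(0) = -1, h′(0) = -2, h′′(0) = 3, h′′′(0) = -4.

f: a_k = -1, 0, 1/2, 0, -1/24, 0, 1/720, …
g: a_k = 0, -2, 1, -2/3, 1/2, -2/5, 1/3, …
h₀=f+g: left-lcm gives L₀, ord ≤ 4.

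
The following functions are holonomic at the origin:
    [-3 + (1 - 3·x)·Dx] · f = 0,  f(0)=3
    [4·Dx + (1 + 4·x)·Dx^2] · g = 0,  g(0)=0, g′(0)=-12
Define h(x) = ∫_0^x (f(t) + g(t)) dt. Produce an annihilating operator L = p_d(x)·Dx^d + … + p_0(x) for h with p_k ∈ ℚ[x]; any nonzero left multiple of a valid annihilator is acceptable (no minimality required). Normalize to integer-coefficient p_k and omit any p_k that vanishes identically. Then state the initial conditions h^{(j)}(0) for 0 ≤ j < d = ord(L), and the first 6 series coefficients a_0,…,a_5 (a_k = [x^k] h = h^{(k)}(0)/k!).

f: a_k = 3, 9, 27, 81, 243, 729, …
g: a_k = 0, -12, 24, -64, 192, -3072/5, …
f+g: L₀ = lclm(L_f,L_g), ord ≤ 1+2.
∫: right-multiply L₀ by Dx.
L = (204 + 144·x)·Dx^2 + (11 + 312·x + 288·x^2)·Dx^3 + (-5 - 11·x + 54·x^2 + 72·x^3)·Dx^4  (order 4).
h: a_k = 0, 3, -3/2, 17, 17/4, 87, …
ICs: h(0) = 0, h′(0) = 3, h′′(0) = -3, h′′′(0) = 102.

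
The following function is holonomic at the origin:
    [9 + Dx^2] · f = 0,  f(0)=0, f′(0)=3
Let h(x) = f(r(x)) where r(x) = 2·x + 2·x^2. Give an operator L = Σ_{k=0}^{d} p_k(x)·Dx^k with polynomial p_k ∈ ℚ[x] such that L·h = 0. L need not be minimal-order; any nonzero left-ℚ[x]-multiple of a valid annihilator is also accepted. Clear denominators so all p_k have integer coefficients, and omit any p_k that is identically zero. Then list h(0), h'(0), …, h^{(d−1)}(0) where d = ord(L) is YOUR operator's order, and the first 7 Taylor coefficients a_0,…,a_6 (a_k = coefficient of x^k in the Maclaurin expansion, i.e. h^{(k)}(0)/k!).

f: a_k = 0, 3, 0, -9/2, 0, 81/40, 0, …
f∘r: x↦r, Dx↦Dx/r' in L_f ⇒ L₀.
L = (36 + 216·x + 432·x^2 + 288·x^3) - 2·Dx + (1 + 2·x)·Dx^2  (order 2).
h: a_k = 0, 6, 6, -36, -108, -216/5, 288, …
ICs: h(0) = 0, h′(0) = 6.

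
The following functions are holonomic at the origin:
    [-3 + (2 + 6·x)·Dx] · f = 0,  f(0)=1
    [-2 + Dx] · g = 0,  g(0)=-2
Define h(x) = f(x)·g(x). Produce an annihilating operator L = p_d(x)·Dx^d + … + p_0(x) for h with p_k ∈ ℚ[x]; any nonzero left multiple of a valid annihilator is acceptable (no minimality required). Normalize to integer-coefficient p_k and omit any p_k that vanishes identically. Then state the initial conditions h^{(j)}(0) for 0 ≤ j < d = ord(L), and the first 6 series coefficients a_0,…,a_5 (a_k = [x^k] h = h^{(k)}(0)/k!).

f: a_k = 1, 3/2, -9/8, 27/16, -405/128, 1701/256, …
g: a_k = -2, -4, -4, -8/3, -4/3, -8/15, …
Sym-product of L_f,L_g gives L₀ (≤ ord 1).
L = (-7 - 12·x) + (2 + 6·x)·Dx  (order 1).
h: a_k = -2, -7, -31/4, -181/24, -241/192, -13279/1920, …
ICs: h(0) = -2.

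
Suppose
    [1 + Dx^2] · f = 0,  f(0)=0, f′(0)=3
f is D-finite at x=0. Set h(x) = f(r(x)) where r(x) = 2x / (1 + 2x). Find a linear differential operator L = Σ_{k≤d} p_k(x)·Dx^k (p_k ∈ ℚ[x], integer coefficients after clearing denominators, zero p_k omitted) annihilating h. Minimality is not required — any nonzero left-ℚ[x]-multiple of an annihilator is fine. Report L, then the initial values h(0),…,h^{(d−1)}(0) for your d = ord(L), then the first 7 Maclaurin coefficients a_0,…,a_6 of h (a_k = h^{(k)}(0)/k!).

L = 4 + (4 + 24·x + 48·x^2 + 32·x^3)·Dx + (1 + 8·x + 24·x^2 + 32·x^3 + 16·x^4)·Dx^2  (order 2).
h: a_k = 0, 6, -12, 20, -24, 4/5, 120, …
ICs: h(0) = 0, h′(0) = 6.

f: a_k = 0, 3, 0, -1/2, 0, 1/40, 0, …
f∘r: x↦r, Dx↦Dx/r' in L_f ⇒ L₀.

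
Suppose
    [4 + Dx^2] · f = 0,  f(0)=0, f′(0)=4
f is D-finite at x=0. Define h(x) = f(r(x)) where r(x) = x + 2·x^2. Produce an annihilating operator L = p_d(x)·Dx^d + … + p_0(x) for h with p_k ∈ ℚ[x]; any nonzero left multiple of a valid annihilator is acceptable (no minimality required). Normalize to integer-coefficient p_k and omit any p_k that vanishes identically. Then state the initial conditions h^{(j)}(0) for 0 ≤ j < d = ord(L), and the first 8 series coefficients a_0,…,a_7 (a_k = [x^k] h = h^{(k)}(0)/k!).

f: a_k = 0, 4, 0, -8/3, 0, 8/15, 0, -16/315, …
L₀ from L_f via x↦r, Dx↦r'^{-1}Dx.
L = (4 + 48·x + 192·x^2 + 256·x^3) - 4·Dx + (1 + 4·x)·Dx^2  (order 2).
h: a_k = 0, 4, 8, -8/3, -16, -472/15, -16, 6704/315, …
ICs: h(0) = 0, h′(0) = 4.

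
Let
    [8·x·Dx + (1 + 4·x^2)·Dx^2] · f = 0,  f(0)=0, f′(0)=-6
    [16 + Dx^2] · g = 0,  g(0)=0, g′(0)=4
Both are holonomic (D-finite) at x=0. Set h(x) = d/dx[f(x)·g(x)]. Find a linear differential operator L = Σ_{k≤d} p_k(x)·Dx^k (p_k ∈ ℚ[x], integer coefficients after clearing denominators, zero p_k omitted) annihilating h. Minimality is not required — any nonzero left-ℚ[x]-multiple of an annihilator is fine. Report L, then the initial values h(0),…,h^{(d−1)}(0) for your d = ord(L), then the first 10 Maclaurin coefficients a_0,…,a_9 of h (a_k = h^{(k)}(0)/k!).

f: a_k = 0, -6, 0, 8, 0, -96/5, 0, 384/7, 0, -512/3, …
g: a_k = 0, 4, 0, -32/3, 0, 128/15, 0, -1024/315, 0, 2048/2835, …
h₀=f·g: eliminate ⇒ L₀, order ≤ 2·2.
Differentiate: ansatz ord ≤ ord L₀ ⇒ L.
L = (4096 + 58368·x^2 + 354304·x^4 + 983040·x^6 + 1867776·x^8 + 2621440·x^10 + 2097152·x^12) + (1984·x + 30208·x^3 + 158720·x^5 + 409600·x^7 + 655360·x^9 + 524288·x^11)·Dx + (336 + 5216·x^2 + 34560·x^4 + 114176·x^6 + 249856·x^8 + 360448·x^10 + 262144·x^12)·Dx^2 + (124·x + 1888·x^3 + 9920·x^5 + 25600·x^7 + 40960·x^9 + 32768·x^11)·Dx^3 + (5 + 98·x^2 + 776·x^4 + 3296·x^6 + 8320·x^8 + 12288·x^10 + 8192·x^12)·Dx^4  (order 4).
h: a_k = 0, -48, 0, 384, 0, -1280, 0, 4096, 0, -13815808/945, …
ICs: h(0) = 0, h′(0) = -48, h′′(0) = 0, h′′′(0) = 2304.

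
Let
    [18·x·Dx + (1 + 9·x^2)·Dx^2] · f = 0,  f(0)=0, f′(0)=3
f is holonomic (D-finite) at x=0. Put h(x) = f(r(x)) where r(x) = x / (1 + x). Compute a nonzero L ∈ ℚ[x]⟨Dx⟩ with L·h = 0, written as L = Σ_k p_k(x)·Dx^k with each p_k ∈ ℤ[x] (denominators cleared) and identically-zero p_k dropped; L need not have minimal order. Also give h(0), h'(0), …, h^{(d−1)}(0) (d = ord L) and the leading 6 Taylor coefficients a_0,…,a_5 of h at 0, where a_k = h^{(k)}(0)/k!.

L = (2 + 20·x)·Dx + (1 + 2·x + 10·x^2)·Dx^2  (order 2).
h: a_k = 0, 3, -3, -6, 24, -12/5, …
ICs: h(0) = 0, h′(0) = 3.

f: a_k = 0, 3, 0, -9, 0, 243/5, …
f∘r: x↦r, Dx↦Dx/r' in L_f ⇒ L₀.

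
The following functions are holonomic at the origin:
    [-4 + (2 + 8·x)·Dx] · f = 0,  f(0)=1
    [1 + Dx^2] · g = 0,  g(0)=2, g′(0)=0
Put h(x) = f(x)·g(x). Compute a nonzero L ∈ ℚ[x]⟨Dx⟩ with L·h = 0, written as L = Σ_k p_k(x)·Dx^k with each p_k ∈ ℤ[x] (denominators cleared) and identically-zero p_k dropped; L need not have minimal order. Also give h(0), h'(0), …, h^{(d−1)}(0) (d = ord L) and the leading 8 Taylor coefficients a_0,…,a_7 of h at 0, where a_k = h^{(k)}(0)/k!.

L = (13 + 8·x + 16·x^2) + (-4 - 16·x)·Dx + (1 + 8·x + 16·x^2)·Dx^2  (order 2).
h: a_k = 2, 4, -5, 6, -215/12, 313/6, -56941/360, 90059/180, …
ICs: h(0) = 2, h′(0) = 4.

f: a_k = 1, 2, -2, 4, -10, 28, -84, 264, …
g: a_k = 2, 0, -1, 0, 1/12, 0, -1/360, 0, …
h₀=f·g: eliminate ⇒ L₀, order ≤ 1·2.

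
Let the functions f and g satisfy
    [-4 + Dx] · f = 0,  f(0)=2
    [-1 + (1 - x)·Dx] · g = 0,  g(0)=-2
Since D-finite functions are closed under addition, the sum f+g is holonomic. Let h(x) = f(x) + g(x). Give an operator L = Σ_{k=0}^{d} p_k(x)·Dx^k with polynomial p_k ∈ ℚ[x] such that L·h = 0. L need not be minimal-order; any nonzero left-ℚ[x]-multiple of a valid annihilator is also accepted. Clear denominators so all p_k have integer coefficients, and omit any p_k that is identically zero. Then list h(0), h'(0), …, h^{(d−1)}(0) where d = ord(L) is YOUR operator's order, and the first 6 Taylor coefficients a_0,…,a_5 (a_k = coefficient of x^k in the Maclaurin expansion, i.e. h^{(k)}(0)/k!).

L = (-8 + 16·x) + (14 - 32·x + 16·x^2)·Dx + (-3 + 7·x - 4·x^2)·Dx^2  (order 2).
h: a_k = 0, 6, 14, 58/3, 58/3, 226/15, …
ICs: h(0) = 0, h′(0) = 6.

f: a_k = 2, 8, 16, 64/3, 64/3, 256/15, …
g: a_k = -2, -2, -2, -2, -2, -2, …
f+g: L₀ = lclm(L_f,L_g), ord ≤ 1+1.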